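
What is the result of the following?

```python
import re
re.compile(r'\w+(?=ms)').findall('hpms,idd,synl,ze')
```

['hp']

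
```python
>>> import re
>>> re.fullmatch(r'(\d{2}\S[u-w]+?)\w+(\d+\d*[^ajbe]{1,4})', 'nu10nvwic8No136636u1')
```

`re.fullmatch` requires the pattern to consume the entire string.
Here there's no way to consume every character, so the call returns None.

None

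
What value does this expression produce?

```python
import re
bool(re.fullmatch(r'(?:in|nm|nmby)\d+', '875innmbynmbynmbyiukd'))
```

False

`re.fullmatch` requires the pattern to consume the entire string.
Here the string isn't matched end-to-end, so the call returns None, and `bool(None)` is False.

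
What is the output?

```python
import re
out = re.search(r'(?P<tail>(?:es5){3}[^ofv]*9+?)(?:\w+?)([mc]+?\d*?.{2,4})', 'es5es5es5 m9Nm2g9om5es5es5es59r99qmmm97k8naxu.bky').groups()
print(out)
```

('es5es5es5 m9Nm2g9', 'm5es5')

The match spans [0:23] → 'es5es5es5 m9Nm2g9om5es5'.
Captured: group 1 = 'es5es5es5 m9Nm2g9', group 2 = 'm5es5'.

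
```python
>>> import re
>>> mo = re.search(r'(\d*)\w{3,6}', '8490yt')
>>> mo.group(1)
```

The match spans [0:6] → '8490yt'.
Captured: group 1 = '849'.

'849'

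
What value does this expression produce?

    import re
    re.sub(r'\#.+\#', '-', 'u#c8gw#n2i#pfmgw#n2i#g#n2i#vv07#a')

Matches: at [1:32] → '#c8gw#n2i#pfmgw#n2i#g#n2i#vv07#'.
Every occurrence is swapped for '-'.

'u-a'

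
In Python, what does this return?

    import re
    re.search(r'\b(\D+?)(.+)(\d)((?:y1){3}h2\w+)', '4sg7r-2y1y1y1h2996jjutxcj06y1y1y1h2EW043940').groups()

('-', '2y1y1y1h2996jjutxcj0', '6', 'y1y1y1h2EW043940')

The match spans [5:43] → '-2y1y1y1h2996jjutxcj06y1y1y1h2EW043940'.
Captured: group 1 = '-', group 2 = '2y1y1y1h2996jjutxcj0', group 3 = '6', group 4 = 'y1y1y1h2EW043940'.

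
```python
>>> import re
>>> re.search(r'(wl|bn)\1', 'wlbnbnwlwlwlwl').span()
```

(2, 6)

The backreference `\1` re-matches whatever the first group consumed, character for character.
`re.search` tries every starting position until one works.
The match spans [2:6] → 'bnbn'.
Captured: group 1 = 'bn'.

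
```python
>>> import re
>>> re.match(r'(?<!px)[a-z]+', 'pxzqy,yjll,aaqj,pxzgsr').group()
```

'pxzqy'

The negative lookahead/lookbehind blocks any match where the forbidden context is present.
`re.match` won't scan ahead — the pattern has to work from the very first character.
The match spans [0:5] → 'pxzqy'.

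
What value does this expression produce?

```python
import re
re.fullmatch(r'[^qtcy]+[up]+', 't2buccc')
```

This matches one or more of any character except [qtcy]; then one or more of one of [up].
`re.fullmatch` is like wrapping the pattern in `^…$` (in single-line mode).
Here the string isn't matched end-to-end, so the call returns None.

None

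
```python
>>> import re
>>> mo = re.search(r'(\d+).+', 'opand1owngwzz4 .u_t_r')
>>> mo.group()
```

'1owngwzz4 .u_t_r'

The pattern matches one or more of a digit (captured); then one or more of any character.
Unlike `match`, `search` isn't anchored — it looks for the pattern anywhere in the string.
The match spans [5:21] → '1owngwzz4 .u_t_r'.
Captured: group 1 = '1'.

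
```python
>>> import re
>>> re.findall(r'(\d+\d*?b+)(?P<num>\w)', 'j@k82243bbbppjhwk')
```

Pattern: one or more of a digit, then zero or more of a digit (lazy), then one or more of the literal 'b' (captured); then a word character (captured as 'num').
Matches: at [3:12] match '82243bbbp', groups = ('82243bbb', 'p').
2 groups means the one result is a tuple of 2 captured strings — 1 here.

[('82243bbb', 'p')]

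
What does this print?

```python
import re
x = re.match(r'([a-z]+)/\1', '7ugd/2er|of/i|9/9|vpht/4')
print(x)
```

None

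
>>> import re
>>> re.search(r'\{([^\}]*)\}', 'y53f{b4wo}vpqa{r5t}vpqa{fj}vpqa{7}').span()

The match spans [4:10] → '{b4wo}'.

(4, 10)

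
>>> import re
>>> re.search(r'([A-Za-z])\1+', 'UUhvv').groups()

The match spans [0:2] → 'UU'.
Captured: group 1 = 'U'.

('U',)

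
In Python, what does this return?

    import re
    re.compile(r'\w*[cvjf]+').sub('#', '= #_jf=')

`sub` substitutes '#' at each match site.

'= ##='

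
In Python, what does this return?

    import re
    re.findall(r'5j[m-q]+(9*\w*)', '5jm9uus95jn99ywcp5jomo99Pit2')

['9uus95jn99ywcp5jomo99Pit2']

This matches the literal '5j', then one or more of a character in [m-q]; then zero or more of a literal '9', then zero or more of a word character (captured).
Scanning left to right: at [0:28] match '5jm9uus95jn99ywcp5jomo99Pit2', group 1 = '9uus95jn99ywcp5jomo99Pit2'.
One capturing group, so `findall` returns just the captured substring from the one match — 1 in all.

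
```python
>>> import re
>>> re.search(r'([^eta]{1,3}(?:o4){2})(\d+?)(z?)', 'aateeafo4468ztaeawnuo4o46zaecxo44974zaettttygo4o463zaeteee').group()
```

'wnuo4o46z'

The match spans [17:26] → 'wnuo4o46z'.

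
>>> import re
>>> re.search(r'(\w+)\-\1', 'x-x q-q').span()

A backreference is literal: `\1` must see the identical characters the first group matched.
The match spans [0:3] → 'x-x'.

(0, 3)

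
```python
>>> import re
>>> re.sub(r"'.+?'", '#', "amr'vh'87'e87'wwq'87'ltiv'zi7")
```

With the lazy modifier that quantifier settles for the fewest repetitions that let the rest of the pattern succeed (the atoms after it are unaffected and can still be greedy).
Matches: at [3:7] → "'vh'"; at [9:14] → "'e87'"; at [17:21] → "'87'".
Each match is replaced by '#'.

"amr#87#wwq#ltiv'zi7"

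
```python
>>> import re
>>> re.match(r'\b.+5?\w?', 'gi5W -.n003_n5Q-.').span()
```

(0, 17)

Pattern: a word boundary (`\b`, zero-width); then one or more of any character; then optionally a literal '5', then optionally a word character.
With `match`, the pattern is implicitly anchored at the beginning.
The match spans [0:17] → 'gi5W -.n003_n5Q-.'.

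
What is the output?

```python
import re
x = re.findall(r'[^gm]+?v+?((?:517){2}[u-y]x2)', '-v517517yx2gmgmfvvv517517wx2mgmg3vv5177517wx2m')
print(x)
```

['517517yx2', '517517wx2']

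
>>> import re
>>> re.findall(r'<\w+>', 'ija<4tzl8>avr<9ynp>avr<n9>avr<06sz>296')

['<4tzl8>', '<9ynp>', '<n9>', '<06sz>']

With no groups in the pattern, `findall` gives back each whole match — 4 here.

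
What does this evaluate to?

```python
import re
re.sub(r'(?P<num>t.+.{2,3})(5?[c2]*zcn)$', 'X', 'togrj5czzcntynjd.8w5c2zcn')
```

Pattern: a literal 't', then one or more of any character, then 2 to 3 of any character (captured as 'num'); then optionally the literal '5', then zero or more of one of [c2], then the literal 'zcn' (captured); then anchored at the end.
Matches: at [0:25] → 'togrj5czzcntynjd.8w5c2zcn'.
Every occurrence is swapped for 'X'.

'X'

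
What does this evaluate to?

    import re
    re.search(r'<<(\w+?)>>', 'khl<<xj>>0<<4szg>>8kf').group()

The match spans [3:9] → '<<xj>>'.

'<<xj>>'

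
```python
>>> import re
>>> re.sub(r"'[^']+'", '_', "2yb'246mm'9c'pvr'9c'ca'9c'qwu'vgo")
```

Matches: at [3:10] → "'246mm'"; at [12:17] → "'pvr'"; at [19:23] → "'ca'"; at [25:30] → "'qwu'".
`sub` substitutes '_' at each match site.

'2yb_9c_9c_9c_vgo'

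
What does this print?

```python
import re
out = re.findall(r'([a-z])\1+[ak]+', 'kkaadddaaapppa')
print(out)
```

['k', 'd', 'p']

After group 1 captures some text, `\1` only succeeds where that same text appears again.
With a single group, `findall` returns only what that group captured — 3 items.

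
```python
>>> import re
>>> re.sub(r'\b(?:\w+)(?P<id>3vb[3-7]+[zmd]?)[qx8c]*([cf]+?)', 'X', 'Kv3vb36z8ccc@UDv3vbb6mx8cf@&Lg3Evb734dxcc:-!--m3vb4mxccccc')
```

'X@UDv3vbb6mx8cf@&Lg3Evb734dxcc:-!--X'

The pattern matches a word boundary (`\b`, zero-width); then one or more of a word character (non-capturing group); then the literal '3vb', then one or more of a character in [3-7], then optionally one of [zmd] (captured as 'id'); then zero or more of one of [qx8c]; then one or more of one of [cf] (lazy) (captured).
Matches: at [0:12] → 'Kv3vb36z8ccc'; at [46:58] → 'm3vb4mxccccc'.
Each match is replaced by 'X'.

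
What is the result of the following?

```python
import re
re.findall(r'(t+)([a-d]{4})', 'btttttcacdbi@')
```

`findall` packs the 2 group values into a tuple for every match.

[('ttttt', 'cacd')]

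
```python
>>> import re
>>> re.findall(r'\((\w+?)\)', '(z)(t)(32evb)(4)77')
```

['z', 't', '32evb', '4']

With a single group, `findall` returns only what that group captured — 4 items.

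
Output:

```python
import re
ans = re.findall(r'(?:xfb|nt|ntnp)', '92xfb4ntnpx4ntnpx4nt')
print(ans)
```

['xfb', 'nt', 'nt', 'nt']

Alternation tries branches left to right and keeps the first one that lets the overall match succeed at that position.
Walking the string: at [2:5] → 'xfb'; at [6:8] → 'nt'; at [12:14] → 'nt'; at [18:20] → 'nt'.
`findall` yields the raw match text (4 of them) because the pattern has no groups.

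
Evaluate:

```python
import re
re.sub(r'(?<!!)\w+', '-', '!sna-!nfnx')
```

The negative lookahead/lookbehind blocks any match where the forbidden context is present.
Matches: at [2:4] → 'na'; at [7:10] → 'fnx'.
Every occurrence is swapped for '-'.

'!s--!n-'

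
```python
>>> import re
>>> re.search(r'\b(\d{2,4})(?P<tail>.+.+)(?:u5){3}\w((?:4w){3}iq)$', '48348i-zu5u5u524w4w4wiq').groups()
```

The match spans [0:23] → '48348i-zu5u5u524w4w4wiq'.
Captured: group 1 = '4834', group 2 = '8i-z', group 3 = '4w4w4wiq'.

('4834', '8i-z', '4w4w4wiq')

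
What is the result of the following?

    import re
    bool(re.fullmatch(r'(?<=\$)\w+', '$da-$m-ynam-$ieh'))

The `(?=…)`/`(?<=…)` assertion just peeks at neighbouring text; it doesn't advance the match position.
`re.fullmatch` is like wrapping the pattern in `^…$` (in single-line mode).
Here the string isn't matched end-to-end, so the call returns None, and `bool(None)` is False.

False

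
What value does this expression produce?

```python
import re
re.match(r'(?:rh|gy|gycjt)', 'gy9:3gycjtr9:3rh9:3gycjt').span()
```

`re.match` won't scan ahead — the pattern has to work from the very first character.
The match spans [0:2] → 'gy'.

(0, 2)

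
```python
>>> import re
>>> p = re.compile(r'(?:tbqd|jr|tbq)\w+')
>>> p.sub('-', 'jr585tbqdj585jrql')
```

Matches: at [0:17] → 'jr585tbqdj585jrql'.
Each match is replaced by '-'.

'-'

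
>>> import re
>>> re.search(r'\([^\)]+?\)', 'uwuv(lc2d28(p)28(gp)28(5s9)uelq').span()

`search` walks the string left to right and returns the first match it finds.
The match spans [4:14] → '(lc2d28(p)'.

(4, 14)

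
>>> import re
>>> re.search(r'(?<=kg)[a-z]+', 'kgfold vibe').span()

(2, 6)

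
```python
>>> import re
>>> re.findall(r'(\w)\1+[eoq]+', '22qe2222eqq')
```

`\1` is not a pattern — it's the concrete string captured by group 1, re-applied verbatim.
Walking the string: at [0:4] match '22qe', group 1 = '2'; at [4:11] match '2222eqq', group 1 = '2'.
Because there's exactly one group, `findall` drops the full match and keeps group 1 from each hit.

['2', '2']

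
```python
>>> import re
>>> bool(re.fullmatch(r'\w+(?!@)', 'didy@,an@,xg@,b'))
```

False

For `fullmatch`, every character of the input must be accounted for by the pattern.
Here there's no way to consume every character, so the call returns None, and `bool(None)` is False.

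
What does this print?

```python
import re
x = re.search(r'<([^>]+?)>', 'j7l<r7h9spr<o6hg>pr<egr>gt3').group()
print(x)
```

<r7h9spr<o6hg>

`re.search` tries every starting position until one works.
The match spans [3:17] → '<r7h9spr<o6hg>'.
Captured: group 1 = 'r7h9spr<o6hg'.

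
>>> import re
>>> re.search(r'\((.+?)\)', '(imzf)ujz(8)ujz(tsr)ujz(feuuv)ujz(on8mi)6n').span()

The `?` after the quantifier makes it lazy — it takes as little as possible before letting the rest of the pattern try.
The match spans [0:6] → '(imzf)'.

(0, 6)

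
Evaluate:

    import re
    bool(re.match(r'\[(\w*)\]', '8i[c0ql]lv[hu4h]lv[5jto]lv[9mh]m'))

With `match`, the pattern is implicitly anchored at the beginning.
Here the string doesn't start with a match, so the call returns None, and `bool(None)` is False.

False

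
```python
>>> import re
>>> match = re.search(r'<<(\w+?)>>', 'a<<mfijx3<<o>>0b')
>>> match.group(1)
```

`search` walks the string left to right and returns the first match it finds.
The match spans [9:14] → '<<o>>'.
Captured: group 1 = 'o'.

'o'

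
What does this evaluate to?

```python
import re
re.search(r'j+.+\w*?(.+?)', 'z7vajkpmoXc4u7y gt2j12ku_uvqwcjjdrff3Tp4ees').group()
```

Pattern: one or more of a literal 'j'; then one or more of any character, then zero or more of a word character (lazy); then one or more of any character (lazy) (captured).
`re.search` scans for the first position where the pattern succeeds.
The match spans [4:43] → 'jkpmoXc4u7y gt2j12ku_uvqwcjjdrff3Tp4ees'.
Captured: group 1 = 's'.

'jkpmoXc4u7y gt2j12ku_uvqwcjjdrff3Tp4ees'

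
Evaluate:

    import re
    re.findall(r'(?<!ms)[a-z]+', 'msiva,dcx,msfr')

`(?!…)`/`(?<!…)` only lets a position through if the neighbouring text does NOT match; no characters are consumed.
Scanning left to right: at [0:5] → 'msiva'; at [6:9] → 'dcx'; at [10:14] → 'msfr'.
With no groups in the pattern, `findall` gives back each whole match — 3 here.

['msiva', 'dcx', 'msfr']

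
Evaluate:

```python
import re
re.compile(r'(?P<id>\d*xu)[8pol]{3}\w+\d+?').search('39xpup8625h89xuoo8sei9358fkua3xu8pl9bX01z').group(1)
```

The match spans [11:40] → '89xuoo8sei9358fkua3xu8pl9bX01'.
Captured: group 1 = '89xu'.

'89xu'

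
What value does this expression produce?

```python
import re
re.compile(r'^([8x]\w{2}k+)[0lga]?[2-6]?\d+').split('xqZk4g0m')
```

['', 'xqZk', 'g0m']

The pattern matches anchored at the start of the string; then one of [8x], then exactly 2 of a word character, then one or more of a literal 'k' (captured); then optionally one of [0lga], then optionally a character in [2-6], then one or more of a digit.
Matches to split on: at [0:5] → 'xqZk4'.
With a capturing group present, the delimiter's captured portion is kept in the result list.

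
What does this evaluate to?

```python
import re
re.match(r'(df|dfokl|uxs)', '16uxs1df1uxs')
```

None

`re.match` won't scan ahead — the pattern has to work from the very first character.
Here the string doesn't start with a match, so the call returns None.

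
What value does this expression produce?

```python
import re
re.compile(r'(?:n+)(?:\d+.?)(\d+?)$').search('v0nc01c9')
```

The pattern matches one or more of a literal 'n' (non-capturing group); then one or more of a digit, then optionally any character (non-capturing group); then one or more of a digit (lazy) (captured); then anchored at the end.
`search` walks the string left to right and returns the first match it finds.
Here no position works, so the call returns None.

None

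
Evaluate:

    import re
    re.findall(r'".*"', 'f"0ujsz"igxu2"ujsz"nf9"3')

['"0ujsz"igxu2"ujsz"nf9"']

Matches: at [1:23] → '"0ujsz"igxu2"ujsz"nf9"'.
Since nothing is captured, `findall` lists the 1 matched substring directly.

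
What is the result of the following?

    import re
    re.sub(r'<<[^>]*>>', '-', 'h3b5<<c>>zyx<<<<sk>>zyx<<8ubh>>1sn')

Matches: at [4:9] → '<<c>>'; at [12:20] → '<<<<sk>>'; at [23:31] → '<<8ubh>>'.
Every occurrence is swapped for '-'.

'h3b5-zyx-zyx-1sn'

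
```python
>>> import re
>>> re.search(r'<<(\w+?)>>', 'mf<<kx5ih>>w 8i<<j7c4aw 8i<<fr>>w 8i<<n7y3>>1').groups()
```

('kx5ih',)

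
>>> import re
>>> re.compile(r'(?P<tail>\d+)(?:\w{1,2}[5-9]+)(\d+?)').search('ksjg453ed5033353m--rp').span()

(4, 11)

The pattern matches one or more of a digit (captured as 'tail'); then 1 to 2 of a word character, then one or more of a character in [5-9] (non-capturing group); then one or more of a digit (lazy) (captured).
`re.search` tries every starting position until one works.
The match spans [4:11] → '453ed50'.
Captured: group 1 = '453', group 2 = '0'.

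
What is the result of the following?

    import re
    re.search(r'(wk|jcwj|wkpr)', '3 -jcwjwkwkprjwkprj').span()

The match spans [3:7] → 'jcwj'.

(3, 7)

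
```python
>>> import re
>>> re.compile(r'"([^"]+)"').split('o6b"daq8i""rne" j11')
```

['o6b', 'daq8i', '', 'rne', ' j11']

With a capturing group present, the delimiter's captured portion is kept in the result list.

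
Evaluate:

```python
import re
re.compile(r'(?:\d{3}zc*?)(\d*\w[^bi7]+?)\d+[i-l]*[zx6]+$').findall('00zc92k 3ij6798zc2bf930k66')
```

['2bf']

The pattern matches exactly 3 of a digit, then the literal 'z', then zero or more of the literal 'c' (lazy) (non-capturing group); then zero or more of a digit, then a word character, then one or more of any character except [bi7] (lazy) (captured); then one or more of a digit, then zero or more of a character in [i-l]; then one or more of one of [zx6]; then anchored at the end.
With the lazy modifier that quantifier settles for the fewest repetitions that let the rest of the pattern succeed (the atoms after it are unaffected and can still be greedy).
Matches: at [12:26] match '798zc2bf930k66', group 1 = '2bf'.
With a single group, `findall` returns only what that group captured — 1 item.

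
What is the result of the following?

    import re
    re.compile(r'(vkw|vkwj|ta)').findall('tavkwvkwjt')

['ta', 'vkw', 'vkw']

The regex engine tests alternatives in the order written; an earlier branch that matches wins even if a later one would match more.
`findall` collects group 1 from each match (3 total).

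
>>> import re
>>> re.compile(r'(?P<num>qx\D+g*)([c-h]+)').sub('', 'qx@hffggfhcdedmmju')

'mmju'

Each match is replaced by ''.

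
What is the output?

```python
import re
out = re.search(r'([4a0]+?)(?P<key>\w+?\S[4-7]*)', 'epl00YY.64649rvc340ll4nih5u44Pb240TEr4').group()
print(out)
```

With the lazy modifier that quantifier settles for the fewest repetitions that let the rest of the pattern succeed (the atoms after it are unaffected and can still be greedy).
The match spans [3:6] → '00Y'.

00Y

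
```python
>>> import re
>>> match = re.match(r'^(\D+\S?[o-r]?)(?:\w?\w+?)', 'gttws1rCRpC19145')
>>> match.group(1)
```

The match spans [0:9] → 'gttws1rCR'.
Captured: group 1 = 'gttws1r'.

'gttws1r'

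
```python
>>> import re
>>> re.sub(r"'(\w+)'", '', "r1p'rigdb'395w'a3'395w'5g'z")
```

'r1p395w395wz'

Matches: at [3:10] → "'rigdb'"; at [14:18] → "'a3'"; at [22:26] → "'5g'".
`sub` substitutes '' at each match site.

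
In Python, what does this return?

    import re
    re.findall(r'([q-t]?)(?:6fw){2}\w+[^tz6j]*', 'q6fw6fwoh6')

The pattern matches optionally a character in [q-t] (captured); then the literal '6fw' repeated 2 times, then one or more of a word character; then zero or more of any character except [tz6j].
Scanning left to right: at [0:10] match 'q6fw6fwoh6', group 1 = 'q'.
`findall` collects group 1 from the one match (1 total).

['q']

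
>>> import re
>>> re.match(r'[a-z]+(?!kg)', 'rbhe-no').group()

`re.match` only tries the pattern at the start of the string.
The match spans [0:4] → 'rbhe'.

'rbhe'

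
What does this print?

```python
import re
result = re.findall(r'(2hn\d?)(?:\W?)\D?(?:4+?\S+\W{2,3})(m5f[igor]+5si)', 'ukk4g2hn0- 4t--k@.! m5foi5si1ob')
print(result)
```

[('2hn0', 'm5foi5si')]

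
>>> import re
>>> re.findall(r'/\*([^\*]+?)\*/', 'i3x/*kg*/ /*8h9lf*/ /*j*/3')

['kg', '8h9lf', 'j']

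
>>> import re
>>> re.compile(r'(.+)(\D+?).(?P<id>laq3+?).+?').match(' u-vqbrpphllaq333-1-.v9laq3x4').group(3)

Pattern: one or more of any character (captured); then one or more of a non-digit (lazy) (captured); then any character; then the literal 'laq', then one or more of a literal '3' (lazy) (captured as 'id'); then one or more of any character (lazy).
A non-greedy quantifier consumes as few characters as it can — just enough that the remainder of the pattern still matches from where it stops; whatever follows it matches normally.
`match` is anchored at position 0; if the pattern doesn't fit there, it returns None.
The match spans [0:28] → ' u-vqbrpphllaq333-1-.v9laq3x'.
Captured: group 1 = ' u-vqbrpphllaq333-1-.', group 2 = 'v', group 3 = 'laq3'.

'laq3'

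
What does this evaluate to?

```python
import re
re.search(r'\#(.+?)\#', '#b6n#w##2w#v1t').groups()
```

The match spans [0:5] → '#b6n#'.
Captured: group 1 = 'b6n'.

('b6n',)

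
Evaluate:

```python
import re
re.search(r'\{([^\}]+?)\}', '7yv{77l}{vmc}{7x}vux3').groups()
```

Unlike `match`, `search` isn't anchored — it looks for the pattern anywhere in the string.
The match spans [3:8] → '{77l}'.
Captured: group 1 = '77l'.

('77l',)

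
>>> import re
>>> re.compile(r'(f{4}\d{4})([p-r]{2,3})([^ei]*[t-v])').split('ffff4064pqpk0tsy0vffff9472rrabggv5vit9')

The pattern matches exactly 4 of a literal 'f', then exactly 4 of a digit (captured); then 2 to 3 of a character in [p-r] (captured); then zero or more of any character except [ei], then a character in [t-v] (captured).
With a capturing group present, the delimiter's captured portion is kept in the result list.

['', 'ffff4064', 'pqp', 'k0tsy0vffff9472rrabggv5v', 'it9']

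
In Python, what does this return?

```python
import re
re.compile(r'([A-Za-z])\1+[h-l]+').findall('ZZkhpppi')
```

['Z', 'p']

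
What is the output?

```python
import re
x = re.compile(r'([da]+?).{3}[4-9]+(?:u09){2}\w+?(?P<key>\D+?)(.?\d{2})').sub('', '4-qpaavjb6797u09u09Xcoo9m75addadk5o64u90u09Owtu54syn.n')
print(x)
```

4-qpaddadk5o64u90u09Owtu54syn.n

Pattern: one or more of one of [da] (lazy) (captured); then exactly 3 of any character; then one or more of a character in [4-9]; then the literal 'u09' repeated 2 times, then one or more of a word character (lazy); then one or more of a non-digit (lazy) (captured as 'key'); then optionally any character, then exactly 2 of a digit (captured).
With the lazy modifier that quantifier settles for the fewest repetitions that let the rest of the pattern succeed (the atoms after it are unaffected and can still be greedy).
Matches: at [4:27] → 'aavjb6797u09u09Xcoo9m75'.
Each match is replaced by ''.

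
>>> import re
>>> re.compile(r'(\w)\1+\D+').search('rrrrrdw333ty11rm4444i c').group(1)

`\1` has to match the exact text group 1 already captured.
`search` walks the string left to right and returns the first match it finds.
The match spans [0:7] → 'rrrrrdw'.
Captured: group 1 = 'r'.

'r'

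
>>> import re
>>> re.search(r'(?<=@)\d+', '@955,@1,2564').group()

'955'

The positive lookaround only admits positions where the adjacent text matches; those characters stay outside the span.
The match spans [1:4] → '955'.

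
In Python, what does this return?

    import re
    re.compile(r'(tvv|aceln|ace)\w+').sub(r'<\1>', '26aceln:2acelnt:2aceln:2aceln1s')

'26<ace>:2<aceln>:2<ace>:2<aceln>'

Branches in `(...|...)` are attempted left-to-right; the first branch that allows the whole pattern to succeed is taken.
Matches: at [2:7] → 'aceln'; at [9:15] → 'acelnt'; at [17:22] → 'aceln'; at [24:31] → 'aceln1s'.
Each match is replaced using the text its own group 1 captured.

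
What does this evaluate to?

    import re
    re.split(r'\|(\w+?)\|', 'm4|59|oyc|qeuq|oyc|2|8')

Matches to split on: at [2:6] → '|59|'; at [9:15] → '|qeuq|'; at [18:21] → '|2|'.
With a capturing group present, the delimiter's captured portion is kept in the result list.

['m4', '59', 'oyc', 'qeuq', 'oyc', '2', '8']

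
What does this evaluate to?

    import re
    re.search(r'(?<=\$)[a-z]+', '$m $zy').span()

(1, 2)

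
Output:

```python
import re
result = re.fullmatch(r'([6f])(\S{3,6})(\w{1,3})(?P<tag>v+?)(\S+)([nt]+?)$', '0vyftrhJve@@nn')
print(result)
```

Pattern: one of [6f] (captured); then 3 to 6 of a non-whitespace character (captured); then 1 to 3 of a word character (captured); then one or more of a literal 'v' (lazy) (captured as 'tag'); then one or more of a non-whitespace character (captured); then one or more of one of [nt] (lazy) (captured); then anchored at the end.
For `fullmatch`, every character of the input must be accounted for by the pattern.
Here there's no way to consume every character, so the call returns None.

None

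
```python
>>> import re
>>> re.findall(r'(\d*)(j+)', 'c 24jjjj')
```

Multiple groups make `findall` return tuples — one 2-tuple for the one match.

[('24', 'jjjj')]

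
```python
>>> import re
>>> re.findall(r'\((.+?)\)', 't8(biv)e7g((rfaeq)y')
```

['biv', '(rfaeq']

A non-greedy quantifier consumes as few characters as it can — just enough that the remainder of the pattern still matches from where it stops; whatever follows it matches normally.
Because there's exactly one group, `findall` drops the full match and keeps group 1 from each hit.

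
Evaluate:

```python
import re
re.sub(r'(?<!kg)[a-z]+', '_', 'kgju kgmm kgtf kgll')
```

`(?!…)`/`(?<!…)` only lets a position through if the neighbouring text does NOT match; no characters are consumed.
Matches: at [0:4] → 'kgju'; at [5:9] → 'kgmm'; at [10:14] → 'kgtf'; at [15:19] → 'kgll'.
`sub` substitutes '_' at each match site.

'_ _ _ _'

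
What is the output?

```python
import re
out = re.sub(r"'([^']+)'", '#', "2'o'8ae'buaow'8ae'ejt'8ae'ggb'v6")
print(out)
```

2#8ae#8ae#8ae#v6

Matches: at [1:4] → "'o'"; at [7:14] → "'buaow'"; at [17:22] → "'ejt'"; at [25:30] → "'ggb'".
Every occurrence is swapped for '#'.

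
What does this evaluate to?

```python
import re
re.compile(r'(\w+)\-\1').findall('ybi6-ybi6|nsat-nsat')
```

['ybi6', 'nsat']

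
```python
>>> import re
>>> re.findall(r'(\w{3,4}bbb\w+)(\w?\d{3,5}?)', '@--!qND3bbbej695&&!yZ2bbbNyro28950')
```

[('qND3bbbej', '695'), ('yZ2bbbNyro28', '950')]

Pattern: 3 to 4 of a word character, then the literal 'bbb', then one or more of a word character (captured); then optionally a word character, then 3 to 5 of a digit (lazy) (captured).
2 groups means each result is a tuple of 2 captured strings — 2 here.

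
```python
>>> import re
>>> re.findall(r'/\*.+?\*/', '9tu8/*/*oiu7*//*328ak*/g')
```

The `?` after the quantifier makes it lazy — it takes as little as possible before letting the rest of the pattern try.
`findall` yields the raw match text (2 of them) because the pattern has no groups.

['/*/*oiu7*/', '/*328ak*/']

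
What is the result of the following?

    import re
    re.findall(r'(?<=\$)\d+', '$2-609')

Because the assertion is zero-width, the text it checks is not consumed and won't appear in the result.
Matches: at [1:2] → '2'.
`findall` yields the raw match text (1 of them) because the pattern has no groups.

['2']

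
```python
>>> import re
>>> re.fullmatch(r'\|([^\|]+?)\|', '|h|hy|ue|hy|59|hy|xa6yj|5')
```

None

`fullmatch` succeeds only if the pattern covers the string from start to end.
Here there's no way to consume every character, so the call returns None.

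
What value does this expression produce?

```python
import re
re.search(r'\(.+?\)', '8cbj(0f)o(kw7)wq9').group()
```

'(0f)'

Lazy quantifiers expand one character at a time until the remainder of the pattern can match.
The match spans [4:8] → '(0f)'.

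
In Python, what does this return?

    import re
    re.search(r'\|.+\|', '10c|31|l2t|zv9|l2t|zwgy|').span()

(3, 24)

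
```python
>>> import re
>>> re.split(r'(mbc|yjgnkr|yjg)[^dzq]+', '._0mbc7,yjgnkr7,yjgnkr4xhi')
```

`re.split` interleaves the captured-group text with the surrounding fragments.

['._0', 'mbc', '']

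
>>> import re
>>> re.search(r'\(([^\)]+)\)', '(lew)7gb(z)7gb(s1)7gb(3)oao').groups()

The match spans [0:5] → '(lew)'.
Captured: group 1 = 'lew'.

('lew',)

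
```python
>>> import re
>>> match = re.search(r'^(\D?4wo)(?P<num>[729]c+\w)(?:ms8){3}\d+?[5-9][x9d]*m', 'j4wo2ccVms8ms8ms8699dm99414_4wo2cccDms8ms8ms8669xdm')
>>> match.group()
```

'j4wo2ccVms8ms8ms8699dm'

The match spans [0:22] → 'j4wo2ccVms8ms8ms8699dm'.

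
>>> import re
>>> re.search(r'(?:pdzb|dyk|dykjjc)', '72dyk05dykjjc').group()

'dyk'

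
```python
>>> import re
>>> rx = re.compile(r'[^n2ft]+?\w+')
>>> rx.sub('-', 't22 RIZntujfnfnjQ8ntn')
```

't22-'

The pattern matches one or more of any character except [n2ft] (lazy); then one or more of a word character.
Matches: at [3:21] → ' RIZntujfnfnjQ8ntn'.
`sub` substitutes '-' at each match site.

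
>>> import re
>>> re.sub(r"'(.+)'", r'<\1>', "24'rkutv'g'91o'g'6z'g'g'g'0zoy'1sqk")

"24<rkutv'g'91o'g'6z'g'g'g'0zoy>1sqk"

Matches: at [2:31] → "'rkutv'g'91o'g'6z'g'g'g'0zoy'".
`\1` in the replacement pulls in group 1's text for each match.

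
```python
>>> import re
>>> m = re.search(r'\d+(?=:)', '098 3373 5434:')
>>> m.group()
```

'5434'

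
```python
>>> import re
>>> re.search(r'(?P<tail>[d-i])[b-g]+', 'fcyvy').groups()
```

('f',)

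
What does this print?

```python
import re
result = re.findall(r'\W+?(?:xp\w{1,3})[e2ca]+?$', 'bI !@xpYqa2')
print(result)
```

This matches one or more of a non-word character (lazy); then the literal 'xp', then 1 to 3 of a word character (non-capturing group); then one or more of one of [e2ca] (lazy); then anchored at the end.
Walking the string: at [2:11] → ' !@xpYqa2'.
With no groups in the pattern, `findall` gives back each whole match — 1 here.

[' !@xpYqa2']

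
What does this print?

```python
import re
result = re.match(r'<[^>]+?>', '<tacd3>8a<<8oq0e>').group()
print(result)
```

<tacd3>

`re.match` only tries the pattern at the start of the string.
The match spans [0:7] → '<tacd3>'.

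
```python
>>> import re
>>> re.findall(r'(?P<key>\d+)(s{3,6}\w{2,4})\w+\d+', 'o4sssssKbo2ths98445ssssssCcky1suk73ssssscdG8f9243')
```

The pattern matches one or more of a digit (captured as 'key'); then 3 to 6 of the literal 's', then 2 to 4 of a word character (captured); then one or more of a word character, then one or more of a digit.
With 2 capturing groups, `findall` returns a 2-tuple per match.

[('4', 'sssssKbo2')]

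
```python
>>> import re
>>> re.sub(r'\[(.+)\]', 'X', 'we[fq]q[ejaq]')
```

'weX'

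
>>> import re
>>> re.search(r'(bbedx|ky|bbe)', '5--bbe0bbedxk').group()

Unlike `match`, `search` isn't anchored — it looks for the pattern anywhere in the string.
The match spans [3:6] → 'bbe'.
Captured: group 1 = 'bbe'.

'bbe'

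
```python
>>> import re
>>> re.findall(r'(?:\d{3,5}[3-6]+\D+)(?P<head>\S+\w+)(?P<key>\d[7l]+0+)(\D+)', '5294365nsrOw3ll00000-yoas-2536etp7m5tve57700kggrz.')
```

[('3ll00000-yoas-2536etp7m5tve5', '7700', 'kggrz.')]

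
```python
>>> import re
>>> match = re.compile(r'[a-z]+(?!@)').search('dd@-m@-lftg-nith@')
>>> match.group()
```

'd'

The negative lookaround is zero-width — it rules out positions where the adjacent text would match, without consuming anything.
The match spans [0:1] → 'd'.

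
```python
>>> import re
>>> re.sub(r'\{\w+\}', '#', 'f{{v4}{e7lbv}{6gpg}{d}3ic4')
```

Matches: at [2:6] → '{v4}'; at [6:13] → '{e7lbv}'; at [13:19] → '{6gpg}'; at [19:22] → '{d}'.
`sub` substitutes '#' at each match site.

'f{####3ic4'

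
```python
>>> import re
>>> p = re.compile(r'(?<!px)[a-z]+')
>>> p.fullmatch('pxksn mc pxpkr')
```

None

`fullmatch` succeeds only if the pattern covers the string from start to end.
Here the pattern can't cover the whole string, so the call returns None.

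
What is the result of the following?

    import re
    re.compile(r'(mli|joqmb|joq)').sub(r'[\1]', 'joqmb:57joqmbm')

Alternation isn't longest-match — the leftmost alternative that fits at this position is chosen.
Matches: at [0:5] → 'joqmb'; at [8:13] → 'joqmb'.
The replacement refers to a captured group, so each match is rewritten using its own captured text.

'[joqmb]:57[joqmb]m'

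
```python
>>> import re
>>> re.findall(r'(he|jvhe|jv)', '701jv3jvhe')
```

['jv', 'jvhe']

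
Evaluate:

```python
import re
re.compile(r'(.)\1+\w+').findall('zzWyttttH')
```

After group 1 captures some text, `\1` only succeeds where that same text appears again.
Scanning left to right: at [0:9] match 'zzWyttttH', group 1 = 'z'.
One capturing group, so `findall` returns just the captured substring from the one match — 1 in all.

['z']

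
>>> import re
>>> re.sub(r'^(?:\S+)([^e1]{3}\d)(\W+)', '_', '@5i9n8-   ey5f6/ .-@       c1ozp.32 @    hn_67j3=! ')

'_ey5f6/ .-@       c1ozp.32 @    hn_67j3=! '

This matches anchored at the start of the string; then one or more of a non-whitespace character (non-capturing group); then exactly 3 of any character except [e1], then a digit (captured); then one or more of a non-word character (captured).
Matches: at [0:10] → '@5i9n8-   '.
`sub` substitutes '_' at each match site.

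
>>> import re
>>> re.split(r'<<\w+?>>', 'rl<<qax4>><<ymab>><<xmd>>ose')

The string is cut at each match, leaving 4 pieces.

['rl', '', '', 'ose']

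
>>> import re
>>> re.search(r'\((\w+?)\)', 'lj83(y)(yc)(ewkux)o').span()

(4, 7)

The match spans [4:7] → '(y)'.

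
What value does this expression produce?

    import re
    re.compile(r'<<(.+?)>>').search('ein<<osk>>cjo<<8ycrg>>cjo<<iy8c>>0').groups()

A `+?`/`*?`/`{m,n}?` starts at its minimum and grows only as far as needed for what follows to match.
Unlike `match`, `search` isn't anchored — it looks for the pattern anywhere in the string.
The match spans [3:10] → '<<osk>>'.
Captured: group 1 = 'osk'.

('osk',)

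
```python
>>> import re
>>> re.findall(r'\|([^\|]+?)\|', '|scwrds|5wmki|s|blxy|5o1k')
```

`findall` collects group 1 from each match (2 total).

['scwrds', 's']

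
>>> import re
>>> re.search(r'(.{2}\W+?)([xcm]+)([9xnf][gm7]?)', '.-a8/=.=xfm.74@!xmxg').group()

'a8/=.=xfm'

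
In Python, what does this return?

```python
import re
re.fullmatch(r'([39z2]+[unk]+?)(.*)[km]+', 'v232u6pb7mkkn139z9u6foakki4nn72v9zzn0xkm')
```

`re.fullmatch` is like wrapping the pattern in `^…$` (in single-line mode).
Here there's no way to consume every character, so the call returns None.

None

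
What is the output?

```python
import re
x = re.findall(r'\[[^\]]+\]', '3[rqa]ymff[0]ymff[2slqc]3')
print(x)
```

No capturing groups, so `findall` returns the 3 full match strings.

['[rqa]', '[0]', '[2slqc]']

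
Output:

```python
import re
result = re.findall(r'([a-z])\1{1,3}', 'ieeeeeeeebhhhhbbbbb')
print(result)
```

['e', 'e', 'h', 'b']

A backreference is literal: `\1` must see the identical characters the first group matched.
With a single group, `findall` returns only what that group captured — 4 items.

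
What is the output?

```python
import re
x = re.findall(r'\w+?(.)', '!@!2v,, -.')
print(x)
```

['v']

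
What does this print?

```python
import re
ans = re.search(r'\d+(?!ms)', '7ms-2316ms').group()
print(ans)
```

231

The negative lookahead/lookbehind blocks any match where the forbidden context is present.
Unlike `match`, `search` isn't anchored — it looks for the pattern anywhere in the string.
The match spans [4:7] → '231'.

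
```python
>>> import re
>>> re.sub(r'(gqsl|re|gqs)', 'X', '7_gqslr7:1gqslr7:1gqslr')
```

`|` is ordered: at each position the engine commits to the first alternative that works.
`sub` substitutes 'X' at each match site.

'7_Xr7:1Xr7:1Xr'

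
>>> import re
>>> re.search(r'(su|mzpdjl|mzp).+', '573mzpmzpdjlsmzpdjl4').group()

'mzpmzpdjlsmzpdjl4'

`search` walks the string left to right and returns the first match it finds.
The match spans [3:20] → 'mzpmzpdjlsmzpdjl4'.
Captured: group 1 = 'mzp'.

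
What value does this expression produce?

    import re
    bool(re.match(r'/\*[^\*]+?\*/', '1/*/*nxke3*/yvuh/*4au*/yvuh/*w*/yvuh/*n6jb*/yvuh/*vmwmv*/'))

False

With `match`, the pattern is implicitly anchored at the beginning.
Here the pattern fails at index 0, so the call returns None, and `bool(None)` is False.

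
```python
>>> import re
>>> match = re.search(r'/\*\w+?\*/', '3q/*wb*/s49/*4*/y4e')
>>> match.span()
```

(2, 8)

The match spans [2:8] → '/*wb*/'.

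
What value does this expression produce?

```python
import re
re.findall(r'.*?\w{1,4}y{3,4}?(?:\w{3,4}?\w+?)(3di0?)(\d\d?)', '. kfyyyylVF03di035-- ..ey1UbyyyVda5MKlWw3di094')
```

[('3di0', '35'), ('3di0', '94')]

This matches zero or more of any character (lazy), then 1 to 4 of a word character, then 3 to 4 of the literal 'y' (lazy); then 3 to 4 of a word character (lazy), then one or more of a word character (lazy) (non-capturing group); then the literal '3di', then optionally the literal '0' (captured); then a digit, then optionally a digit (captured).
Scanning left to right: at [0:18] match '. kfyyyylVF03di035', groups = ('3di0', '35'); at [18:46] match '-- ..ey1UbyyyVda5MKlWw3di094', groups = ('3di0', '94').
Multiple groups make `findall` return tuples — one 2-tuple for each match.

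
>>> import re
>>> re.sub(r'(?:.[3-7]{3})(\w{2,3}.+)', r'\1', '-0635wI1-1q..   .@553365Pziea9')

'-wI1-1q..   .@553365Pziea9'

Pattern: any character, then exactly 3 of a character in [3-7] (non-capturing group); then 2 to 3 of a word character, then one or more of any character (captured).
Matches: at [1:30] → '0635wI1-1q..   .@553365Pziea9'.
The replacement refers to a captured group, so each match is rewritten using its own captured text.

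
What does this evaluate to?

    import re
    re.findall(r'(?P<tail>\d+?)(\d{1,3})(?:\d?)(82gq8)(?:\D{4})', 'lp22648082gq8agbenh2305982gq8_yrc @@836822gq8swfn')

[('22', '648', '82gq8'), ('2', '305', '82gq8')]

The pattern matches one or more of a digit (lazy) (captured as 'tail'); then 1 to 3 of a digit (captured); then optionally a digit (non-capturing group); then the literal '82', then the literal 'gq8' (captured); then exactly 4 of a non-digit (non-capturing group).
Scanning left to right: at [2:17] match '22648082gq8agbe', groups = ('22', '648', '82gq8'); at [19:33] match '2305982gq8_yrc', groups = ('2', '305', '82gq8').
3 groups means each result is a tuple of 3 captured strings — 2 here.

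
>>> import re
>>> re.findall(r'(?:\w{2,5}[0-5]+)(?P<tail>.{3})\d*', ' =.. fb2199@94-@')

['99@']

This matches 2 to 5 of a word character, then one or more of a character in [0-5] (non-capturing group); then exactly 3 of any character (captured as 'tail'); then zero or more of a digit.
Scanning left to right: at [5:14] match 'fb2199@94', group 1 = '99@'.
`findall` collects group 1 from the one match (1 total).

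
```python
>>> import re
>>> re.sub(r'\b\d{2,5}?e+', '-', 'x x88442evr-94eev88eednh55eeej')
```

'x x88442evr--v88eednh55eeej'

The pattern matches a word boundary (`\b`, zero-width); then 2 to 5 of a digit (lazy); then one or more of a literal 'e'.
Every occurrence is swapped for '-'.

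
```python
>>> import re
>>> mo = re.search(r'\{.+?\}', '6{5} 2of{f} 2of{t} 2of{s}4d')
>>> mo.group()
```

'{5}'

Because the quantifier is non-greedy, it stops expanding at the earliest point where the rest of the pattern can succeed.
Unlike `match`, `search` isn't anchored — it looks for the pattern anywhere in the string.
The match spans [1:4] → '{5}'.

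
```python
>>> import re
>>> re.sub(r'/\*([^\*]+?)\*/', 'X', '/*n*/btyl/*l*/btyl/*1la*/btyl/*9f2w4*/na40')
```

Matches: at [0:5] → '/*n*/'; at [9:14] → '/*l*/'; at [18:25] → '/*1la*/'; at [29:38] → '/*9f2w4*/'.
Every occurrence is swapped for 'X'.

'XbtylXbtylXbtylXna40'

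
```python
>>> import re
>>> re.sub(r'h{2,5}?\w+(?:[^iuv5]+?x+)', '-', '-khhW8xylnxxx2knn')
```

'-k-2knn'

Each match is replaced by '-'.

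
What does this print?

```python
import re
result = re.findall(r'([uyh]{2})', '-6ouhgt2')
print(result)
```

['uh']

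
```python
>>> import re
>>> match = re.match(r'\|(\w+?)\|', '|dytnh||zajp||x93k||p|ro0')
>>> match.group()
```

With `match`, the pattern is implicitly anchored at the beginning.
The match spans [0:7] → '|dytnh|'.
Captured: group 1 = 'dytnh'.

'|dytnh|'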